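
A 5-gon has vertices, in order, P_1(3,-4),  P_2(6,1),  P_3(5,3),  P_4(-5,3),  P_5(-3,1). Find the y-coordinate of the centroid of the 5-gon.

140/249

Apply the shoelace formula. First the cross-terms c_i = x_i·y_{i+1} − x_{i+1}·y_i:
  27, 13, 30, 4, 9  ⇒  2A = 83, A = 41.5.
Then Σ (y_i + y_{i+1})·c_i = 140, so ȳ = 140 / (6·41.5) = 140/249.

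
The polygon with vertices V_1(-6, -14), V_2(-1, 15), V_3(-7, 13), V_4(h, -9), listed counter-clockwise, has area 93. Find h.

-7

The doubled signed area Σ (x_i y_{i+1} − x_{i+1} y_i) is linear in h.
With h=0 it equals -3; the coefficient of h is -27 (from the two edges through V_4).
So -27·h + -3 = 2·93 = 186 ⇒ h = -7.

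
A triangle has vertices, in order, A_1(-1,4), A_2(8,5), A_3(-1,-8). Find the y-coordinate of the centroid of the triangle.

1/3

Apply the shoelace (surveyor's) formula. First the cross-terms c_i = x_i·y_{i+1} − x_{i+1}·y_i:
  -37, -59, -12  ⇒  2A = -108, A = -54.
Then Σ (y_i + y_{i+1})·c_i = -108, so ȳ = -108 / (6·(-54)) = 1/3.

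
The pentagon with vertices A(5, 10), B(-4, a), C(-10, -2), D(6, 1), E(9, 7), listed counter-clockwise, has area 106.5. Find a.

5

The doubled signed area Σ (x_i y_{i+1} − x_{i+1} y_i) is linear in a.
With a=0 it equals 138; the coefficient of a is 15 (from the two edges through B).
So 15·a + 138 = 2·106.5 = 213 ⇒ a = 5.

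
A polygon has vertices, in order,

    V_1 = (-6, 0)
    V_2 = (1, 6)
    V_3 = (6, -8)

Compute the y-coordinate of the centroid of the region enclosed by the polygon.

-2/3

Apply Gauss's area formula. First the cross-terms c_i = x_i·y_{i+1} − x_{i+1}·y_i:
  -36, -44, -48  ⇒  2A = -128, A = -64.
Then Σ (y_i + y_{i+1})·c_i = 256, so ȳ = 256 / (6·(-64)) = -2/3.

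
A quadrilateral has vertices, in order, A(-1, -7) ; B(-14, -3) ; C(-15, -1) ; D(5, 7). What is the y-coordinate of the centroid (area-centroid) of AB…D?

Apply the shoelace formula. First the cross-terms c_i = x_i·y_{i+1} − x_{i+1}·y_i:
  -95, -31, -100, -28  ⇒  2A = -254, A = -127.
Then Σ (y_i + y_{i+1})·c_i = 474, so ȳ = 474 / (6·(-127)) = -79/127.

-79/127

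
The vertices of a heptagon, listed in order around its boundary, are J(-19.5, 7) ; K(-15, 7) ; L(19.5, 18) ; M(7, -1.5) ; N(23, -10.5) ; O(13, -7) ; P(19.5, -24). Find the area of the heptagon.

581.875

Apply the shoelace (surveyor's) formula: 2A = Σ (x_i·y_{i+1} − x_{i+1}·y_i), indices taken mod 7.
Cross-terms: -31.5, -406.5, -155.25, -39, -24.5, -175.5, -331.5  ⇒  Σ = -1163.75
Area = |Σ|/2 = 581.875.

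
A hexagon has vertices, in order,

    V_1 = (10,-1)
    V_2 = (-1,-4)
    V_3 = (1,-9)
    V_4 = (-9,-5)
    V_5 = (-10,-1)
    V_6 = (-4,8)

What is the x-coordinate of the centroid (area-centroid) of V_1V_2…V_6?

-202/105

Apply the surveyor's formula. First the cross-terms c_i = x_i·y_{i+1} − x_{i+1}·y_i:
  -41, 13, -86, -41, -84, -76  ⇒  2A = -315, A = -157.5.
Then Σ (x_i + x_{i+1})·c_i = 1818, so x̄ = 1818 / (6·(-157.5)) = -202/105.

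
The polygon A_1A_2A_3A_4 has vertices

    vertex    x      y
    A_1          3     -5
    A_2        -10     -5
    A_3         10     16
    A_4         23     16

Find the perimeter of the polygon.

84

|A_1A_2| = √((-13)² + (0)²) = √169 = 13
|A_2A_3| = √((20)² + (21)²) = √841 = 29
|A_3A_4| = √((13)² + (0)²) = √169 = 13
|A_4A_1| = √((-20)² + (-21)²) = √841 = 29
Perimeter = 13 + 29 + 13 + 29 = 84.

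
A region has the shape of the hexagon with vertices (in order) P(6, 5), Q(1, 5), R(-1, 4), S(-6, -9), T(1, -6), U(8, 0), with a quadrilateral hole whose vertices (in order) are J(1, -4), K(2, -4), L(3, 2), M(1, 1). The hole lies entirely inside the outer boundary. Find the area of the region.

92

Outer boundary:
Apply the shoelace formula: 2A = Σ (x_i·y_{i+1} − x_{i+1}·y_i), indices taken mod 6.
Cross-terms: 25, 9, 33, 45, 48, 40  ⇒  Σ = 200
Area = |Σ|/2 = 100.
Hole:
Apply the shoelace (surveyor's) formula: 2A = Σ (x_i·y_{i+1} − x_{i+1}·y_i), indices taken mod 4.
Cross-terms: 4, 16, 1, -5  ⇒  Σ = 16
Area = |Σ|/2 = 8.
Net area = 100 − 8 = 92.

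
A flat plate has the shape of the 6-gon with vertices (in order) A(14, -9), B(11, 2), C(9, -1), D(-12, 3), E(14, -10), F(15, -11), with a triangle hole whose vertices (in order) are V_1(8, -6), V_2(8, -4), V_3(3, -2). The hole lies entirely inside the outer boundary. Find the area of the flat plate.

98

Outer boundary:
Apply the surveyor's formula: 2A = Σ (x_i·y_{i+1} − x_{i+1}·y_i), indices taken mod 6.
Σ = (127) + (-29) + (15) + (78) + (-4) + (19) = 206
Area = |Σ|/2 = 103.
Hole:
Apply the shoelace (surveyor's) formula: 2A = Σ (x_i·y_{i+1} − x_{i+1}·y_i), indices taken mod 3.
Σ = (16) + (-4) + (-2) = 10
Area = |Σ|/2 = 5.
Net area = 103 − 5 = 98.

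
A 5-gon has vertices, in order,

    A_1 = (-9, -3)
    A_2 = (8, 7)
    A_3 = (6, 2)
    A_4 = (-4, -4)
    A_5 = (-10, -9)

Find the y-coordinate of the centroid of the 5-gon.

Apply the shoelace (surveyor's) formula. First the cross-terms c_i = x_i·y_{i+1} − x_{i+1}·y_i:
  -39, -26, -16, -4, -51  ⇒  2A = -136, A = -68.
Then Σ (y_i + y_{i+1})·c_i = 306, so ȳ = 306 / (6·(-68)) = -0.75.

-0.75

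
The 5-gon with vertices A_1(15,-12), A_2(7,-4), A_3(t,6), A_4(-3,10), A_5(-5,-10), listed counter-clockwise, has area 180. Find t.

Write out the shoelace sum; only the two edges meeting at A_3 involve t:
2·Area = [(7·6 − t·(-4)) + (t·10 − (-3)·6)] + 314
       = 14·t + 374 = 360
⇒ t = -1.

-1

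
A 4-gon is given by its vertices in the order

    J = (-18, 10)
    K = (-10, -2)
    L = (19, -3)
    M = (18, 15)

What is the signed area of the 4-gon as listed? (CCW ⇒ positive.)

496.5

J→K: (-18)(-2) − (-10)(10) = 136
K→L: (-10)(-3) − (19)(-2) = 68
L→M: (19)(15) − (18)(-3) = 339
M→J: (18)(10) − (-18)(15) = 450
Σ = 993
Signed area = Σ/2 = 496.5 (positive ⇒ counter-clockwise traversal).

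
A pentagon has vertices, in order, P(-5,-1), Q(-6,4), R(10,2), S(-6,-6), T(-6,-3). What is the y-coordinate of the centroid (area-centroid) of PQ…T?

0

Apply Gauss's area formula. First the cross-terms c_i = x_i·y_{i+1} − x_{i+1}·y_i:
  -26, -52, -48, -18, -9  ⇒  2A = -153, A = -76.5.
Then Σ (y_i + y_{i+1})·c_i = 0, so ȳ = 0 / (6·(-76.5)) = 0.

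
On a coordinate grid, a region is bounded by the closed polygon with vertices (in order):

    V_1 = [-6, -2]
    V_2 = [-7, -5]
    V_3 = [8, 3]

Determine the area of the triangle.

Cross-terms: 16, 19, 2  ⇒  Σ = 37
Area = |Σ|/2 = 18.5.

18.5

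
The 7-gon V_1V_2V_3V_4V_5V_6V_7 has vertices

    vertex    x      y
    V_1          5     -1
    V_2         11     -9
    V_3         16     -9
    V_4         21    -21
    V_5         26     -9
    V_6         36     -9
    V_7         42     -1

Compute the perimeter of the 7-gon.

|V_1V_2| = √((6)² + (-8)²) = √100 = 10
|V_2V_3| = √((5)² + (0)²) = √25 = 5
|V_3V_4| = √((5)² + (-12)²) = √169 = 13
|V_4V_5| = √((5)² + (12)²) = √169 = 13
|V_5V_6| = √((10)² + (0)²) = √100 = 10
|V_6V_7| = √((6)² + (8)²) = √100 = 10
|V_7V_1| = √((-37)² + (0)²) = √1369 = 37
Perimeter = 10 + 5 + 13 + 13 + 10 + 10 + 37 = 98.

98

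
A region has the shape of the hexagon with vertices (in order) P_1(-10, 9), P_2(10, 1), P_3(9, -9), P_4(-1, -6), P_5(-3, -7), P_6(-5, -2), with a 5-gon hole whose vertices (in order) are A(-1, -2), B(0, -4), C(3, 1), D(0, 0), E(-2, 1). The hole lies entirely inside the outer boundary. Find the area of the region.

Outer boundary:
Apply the surveyor's formula: 2A = Σ (x_i·y_{i+1} − x_{i+1}·y_i), indices taken mod 6.
Cross-terms: -100, -99, -63, -11, -29, -65  ⇒  Σ = -367
Area = |Σ|/2 = 183.5.
Hole:
Σ = (4) + (12) + (0) + (0) + (5) = 21
Area = |Σ|/2 = 10.5.
Net area = 183.5 − 10.5 = 173.

173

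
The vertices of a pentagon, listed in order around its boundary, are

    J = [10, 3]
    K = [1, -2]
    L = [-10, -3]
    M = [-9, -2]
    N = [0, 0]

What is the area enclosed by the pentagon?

26.5

Σ = (-23) + (-23) + (-7) + (0) + (0) = -53
Area = |Σ|/2 = 26.5.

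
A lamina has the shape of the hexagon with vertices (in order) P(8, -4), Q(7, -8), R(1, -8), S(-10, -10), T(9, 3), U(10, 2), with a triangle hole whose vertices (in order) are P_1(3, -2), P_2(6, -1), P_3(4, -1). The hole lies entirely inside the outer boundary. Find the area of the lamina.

Outer boundary:
Σ = (-36) + (-48) + (-90) + (60) + (-12) + (-56) = -182
Area = |Σ|/2 = 91.
Hole:
Σ = (9) + (-2) + (-5) = 2
Area = |Σ|/2 = 1.
Net area = 91 − 1 = 90.

90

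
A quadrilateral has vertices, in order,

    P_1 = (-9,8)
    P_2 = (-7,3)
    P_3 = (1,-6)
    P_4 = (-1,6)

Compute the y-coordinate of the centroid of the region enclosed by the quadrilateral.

47/19

Apply Gauss's area formula. First the cross-terms c_i = x_i·y_{i+1} − x_{i+1}·y_i:
  29, 39, 0, 46  ⇒  2A = 114, A = 57.
Then Σ (y_i + y_{i+1})·c_i = 846, so ȳ = 846 / (6·57) = 47/19.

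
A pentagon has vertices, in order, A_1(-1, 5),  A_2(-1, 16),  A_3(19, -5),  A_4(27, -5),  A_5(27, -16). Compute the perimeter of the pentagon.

94

|A_1A_2| = √((0)² + (11)²) = √121 = 11
|A_2A_3| = √((20)² + (-21)²) = √841 = 29
|A_3A_4| = √((8)² + (0)²) = √64 = 8
|A_4A_5| = √((0)² + (-11)²) = √121 = 11
|A_5A_1| = √((-28)² + (21)²) = √1225 = 35
Perimeter = 11 + 29 + 8 + 11 + 35 = 94.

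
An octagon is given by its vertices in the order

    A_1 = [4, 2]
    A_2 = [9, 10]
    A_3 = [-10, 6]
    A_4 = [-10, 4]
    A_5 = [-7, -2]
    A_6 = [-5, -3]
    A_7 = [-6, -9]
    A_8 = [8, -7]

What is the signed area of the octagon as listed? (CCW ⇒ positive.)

220

A_1→A_2: (4)(10) − (9)(2) = 22
A_2→A_3: (9)(6) − (-10)(10) = 154
A_3→A_4: (-10)(4) − (-10)(6) = 20
A_4→A_5: (-10)(-2) − (-7)(4) = 48
A_5→A_6: (-7)(-3) − (-5)(-2) = 11
A_6→A_7: (-5)(-9) − (-6)(-3) = 27
A_7→A_8: (-6)(-7) − (8)(-9) = 114
A_8→A_1: (8)(2) − (4)(-7) = 44
Σ = 440
Signed area = Σ/2 = 220 (positive ⇒ counter-clockwise traversal).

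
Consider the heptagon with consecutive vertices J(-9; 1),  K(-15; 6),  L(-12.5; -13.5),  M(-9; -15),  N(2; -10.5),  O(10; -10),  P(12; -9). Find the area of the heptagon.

Cross-terms: -39, 277.5, 66, 124.5, 85, 30, -69  ⇒  Σ = 475
Area = |Σ|/2 = 237.5.

237.5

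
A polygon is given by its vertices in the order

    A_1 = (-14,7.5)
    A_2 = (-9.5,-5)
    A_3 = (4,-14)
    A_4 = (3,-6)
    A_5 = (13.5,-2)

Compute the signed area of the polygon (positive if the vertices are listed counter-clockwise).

Apply the shoelace formula: 2A = Σ (x_i·y_{i+1} − x_{i+1}·y_i), indices taken mod 5.
A_1→A_2: (-14)(-5) − (-9.5)(7.5) = 141.25
A_2→A_3: (-9.5)(-14) − (4)(-5) = 153
A_3→A_4: (4)(-6) − (3)(-14) = 18
A_4→A_5: (3)(-2) − (13.5)(-6) = 75
A_5→A_1: (13.5)(7.5) − (-14)(-2) = 73.25
Σ = 460.5
Signed area = Σ/2 = 230.25 (positive ⇒ counter-clockwise traversal).

230.25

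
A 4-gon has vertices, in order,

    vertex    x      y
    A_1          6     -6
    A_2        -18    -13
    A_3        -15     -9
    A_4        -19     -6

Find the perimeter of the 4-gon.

|A_1A_2| = √((-24)² + (-7)²) = √625 = 25
|A_2A_3| = √((3)² + (4)²) = √25 = 5
|A_3A_4| = √((-4)² + (3)²) = √25 = 5
|A_4A_1| = √((25)² + (0)²) = √625 = 25
Perimeter = 25 + 5 + 5 + 25 = 60.

60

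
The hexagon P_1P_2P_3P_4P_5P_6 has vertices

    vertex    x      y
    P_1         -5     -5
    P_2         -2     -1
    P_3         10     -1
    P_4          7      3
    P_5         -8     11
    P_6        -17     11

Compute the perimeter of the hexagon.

68

|P_1P_2| = √((3)² + (4)²) = √25 = 5
|P_2P_3| = √((12)² + (0)²) = √144 = 12
|P_3P_4| = √((-3)² + (4)²) = √25 = 5
|P_4P_5| = √((-15)² + (8)²) = √289 = 17
|P_5P_6| = √((-9)² + (0)²) = √81 = 9
|P_6P_1| = √((12)² + (-16)²) = √400 = 20
Perimeter = 5 + 12 + 5 + 17 + 9 + 20 = 68.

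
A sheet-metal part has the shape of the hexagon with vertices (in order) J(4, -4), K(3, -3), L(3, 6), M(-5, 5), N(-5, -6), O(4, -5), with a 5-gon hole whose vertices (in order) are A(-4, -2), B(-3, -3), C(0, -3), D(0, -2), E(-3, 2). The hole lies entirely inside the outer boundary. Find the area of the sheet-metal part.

Outer boundary:
Cross-terms: 0, 27, 45, 55, 49, 4  ⇒  Σ = 180
Area = |Σ|/2 = 90.
Hole:
Apply Gauss's area formula: 2A = Σ (x_i·y_{i+1} − x_{i+1}·y_i), indices taken mod 5.
A→B: (-4)(-3) − (-3)(-2) = 6
B→C: (-3)(-3) − (0)(-3) = 9
C→D: (0)(-2) − (0)(-3) = 0
D→E: (0)(2) − (-3)(-2) = -6
E→A: (-3)(-2) − (-4)(2) = 14
Σ = 23
Area = |Σ|/2 = 11.5.
Net area = 90 − 11.5 = 78.5.

78.5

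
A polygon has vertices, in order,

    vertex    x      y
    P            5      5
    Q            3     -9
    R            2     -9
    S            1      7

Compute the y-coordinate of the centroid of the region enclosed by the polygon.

1/57

Apply the surveyor's formula. First the cross-terms c_i = x_i·y_{i+1} − x_{i+1}·y_i:
  -60, -9, 23, -30  ⇒  2A = -76, A = -38.
Then Σ (y_i + y_{i+1})·c_i = -4, so ȳ = -4 / (6·(-38)) = 1/57.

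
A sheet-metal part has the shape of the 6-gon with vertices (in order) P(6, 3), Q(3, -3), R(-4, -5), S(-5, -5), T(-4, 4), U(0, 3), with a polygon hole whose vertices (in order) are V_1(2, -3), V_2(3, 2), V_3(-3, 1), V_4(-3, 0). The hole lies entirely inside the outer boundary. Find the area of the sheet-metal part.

Outer boundary:
Apply the surveyor's formula: 2A = Σ (x_i·y_{i+1} − x_{i+1}·y_i), indices taken mod 6.
P→Q: (6)(-3) − (3)(3) = -27
Q→R: (3)(-5) − (-4)(-3) = -27
R→S: (-4)(-5) − (-5)(-5) = -5
S→T: (-5)(4) − (-4)(-5) = -40
T→U: (-4)(3) − (0)(4) = -12
U→P: (0)(3) − (6)(3) = -18
Σ = -129
Area = |Σ|/2 = 64.5.
Hole:
V_1→V_2: (2)(2) − (3)(-3) = 13
V_2→V_3: (3)(1) − (-3)(2) = 9
V_3→V_4: (-3)(0) − (-3)(1) = 3
V_4→V_1: (-3)(-3) − (2)(0) = 9
Σ = 34
Area = |Σ|/2 = 17.
Net area = 64.5 − 17 = 47.5.

47.5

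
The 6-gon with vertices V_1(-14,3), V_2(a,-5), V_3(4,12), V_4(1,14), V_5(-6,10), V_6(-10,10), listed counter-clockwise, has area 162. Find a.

Write out the shoelace sum; only the two edges meeting at V_2 involve a:
2·Area = [((-14)·(-5) − a·3) + (a·12 − 4·(-5))] + 288
       = 9·a + 378 = 324
⇒ a = -6.

-6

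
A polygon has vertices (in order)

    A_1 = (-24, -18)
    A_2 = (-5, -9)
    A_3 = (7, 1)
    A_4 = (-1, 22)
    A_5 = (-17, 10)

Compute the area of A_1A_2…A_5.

624.5

Apply the shoelace (surveyor's) formula: 2A = Σ (x_i·y_{i+1} − x_{i+1}·y_i), indices taken mod 5.
Σ = (126) + (58) + (155) + (364) + (546) = 1249
Area = |Σ|/2 = 624.5.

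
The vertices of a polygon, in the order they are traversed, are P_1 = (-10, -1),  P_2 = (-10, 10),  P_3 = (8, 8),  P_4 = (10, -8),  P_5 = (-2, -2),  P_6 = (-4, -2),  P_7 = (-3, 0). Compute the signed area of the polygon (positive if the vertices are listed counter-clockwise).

-228.5

Σ = (-110) + (-160) + (-144) + (-36) + (-4) + (-6) + (3) = -457
Signed area = Σ/2 = -228.5 (negative ⇒ clockwise traversal).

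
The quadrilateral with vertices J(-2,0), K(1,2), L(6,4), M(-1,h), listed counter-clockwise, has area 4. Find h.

Write out the shoelace sum; only the two edges meeting at M involve h:
2·Area = [(6·h − (-1)·4) + ((-1)·0 − (-2)·h)] + -12
       = 8·h + -8 = 8
⇒ h = 2.

2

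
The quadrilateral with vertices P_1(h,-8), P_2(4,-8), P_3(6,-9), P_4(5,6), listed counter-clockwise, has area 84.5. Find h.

-6

The doubled signed area Σ (x_i y_{i+1} − x_{i+1} y_i) is linear in h.
With h=0 it equals 85; the coefficient of h is -14 (from the two edges through P_1).
So -14·h + 85 = 2·84.5 = 169 ⇒ h = -6.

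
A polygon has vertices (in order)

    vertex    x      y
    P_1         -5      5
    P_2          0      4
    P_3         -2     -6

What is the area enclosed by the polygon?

26

Apply the surveyor's formula: 2A = Σ (x_i·y_{i+1} − x_{i+1}·y_i), indices taken mod 3.
P_1→P_2: (-5)(4) − (0)(5) = -20
P_2→P_3: (0)(-6) − (-2)(4) = 8
P_3→P_1: (-2)(5) − (-5)(-6) = -40
Σ = -52
Area = |Σ|/2 = 26.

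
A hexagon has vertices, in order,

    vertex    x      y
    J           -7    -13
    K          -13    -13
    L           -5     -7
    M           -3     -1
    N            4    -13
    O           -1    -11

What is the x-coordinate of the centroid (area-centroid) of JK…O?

-802/219

Apply the shoelace (surveyor's) formula. First the cross-terms c_i = x_i·y_{i+1} − x_{i+1}·y_i:
  -78, 26, -16, 43, -57, -64  ⇒  2A = -146, A = -73.
Then Σ (x_i + x_{i+1})·c_i = 1604, so x̄ = 1604 / (6·(-73)) = -802/219.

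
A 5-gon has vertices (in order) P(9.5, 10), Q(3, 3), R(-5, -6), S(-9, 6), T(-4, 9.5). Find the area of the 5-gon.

140.125

Apply the surveyor's formula: 2A = Σ (x_i·y_{i+1} − x_{i+1}·y_i), indices taken mod 5.
Σ = (-1.5) + (-3) + (-84) + (-61.5) + (-130.25) = -280.25
Area = |Σ|/2 = 140.125.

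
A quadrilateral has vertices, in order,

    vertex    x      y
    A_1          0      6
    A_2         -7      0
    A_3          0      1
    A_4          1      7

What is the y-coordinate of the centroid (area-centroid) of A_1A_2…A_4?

2.625

Apply the surveyor's formula. First the cross-terms c_i = x_i·y_{i+1} − x_{i+1}·y_i:
  42, -7, -1, 6  ⇒  2A = 40, A = 20.
Then Σ (y_i + y_{i+1})·c_i = 315, so ȳ = 315 / (6·20) = 2.625.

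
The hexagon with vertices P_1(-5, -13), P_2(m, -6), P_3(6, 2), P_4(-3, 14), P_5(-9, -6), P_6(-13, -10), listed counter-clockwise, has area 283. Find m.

9

Write out the shoelace sum; only the two edges meeting at P_2 involve m:
2·Area = [((-5)·(-6) − m·(-13)) + (m·2 − 6·(-6))] + 365
       = 15·m + 431 = 566
⇒ m = 9.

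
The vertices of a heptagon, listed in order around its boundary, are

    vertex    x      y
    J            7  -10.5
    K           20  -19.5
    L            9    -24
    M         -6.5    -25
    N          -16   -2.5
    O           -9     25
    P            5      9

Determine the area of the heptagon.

869.875

Apply the shoelace formula: 2A = Σ (x_i·y_{i+1} − x_{i+1}·y_i), indices taken mod 7.
J→K: (7)(-19.5) − (20)(-10.5) = 73.5
K→L: (20)(-24) − (9)(-19.5) = -304.5
L→M: (9)(-25) − (-6.5)(-24) = -381
M→N: (-6.5)(-2.5) − (-16)(-25) = -383.75
N→O: (-16)(25) − (-9)(-2.5) = -422.5
O→P: (-9)(9) − (5)(25) = -206
P→J: (5)(-10.5) − (7)(9) = -115.5
Σ = -1739.75
Area = |Σ|/2 = 869.875.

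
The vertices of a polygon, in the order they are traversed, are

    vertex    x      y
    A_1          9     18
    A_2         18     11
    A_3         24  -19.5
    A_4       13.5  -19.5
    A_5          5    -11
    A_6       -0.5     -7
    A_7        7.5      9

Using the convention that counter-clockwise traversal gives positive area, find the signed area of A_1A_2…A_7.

-517.125

Σ = (-225) + (-615) + (-204.75) + (-51) + (-40.5) + (48) + (54) = -1034.25
Signed area = Σ/2 = -517.125 (negative ⇒ clockwise traversal).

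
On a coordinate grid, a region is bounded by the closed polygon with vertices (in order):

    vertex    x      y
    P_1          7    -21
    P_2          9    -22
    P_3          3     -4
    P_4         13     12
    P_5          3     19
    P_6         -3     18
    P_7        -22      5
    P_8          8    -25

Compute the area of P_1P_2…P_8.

Apply Gauss's area formula: 2A = Σ (x_i·y_{i+1} − x_{i+1}·y_i), indices taken mod 8.
Σ = (35) + (30) + (88) + (211) + (111) + (381) + (510) + (7) = 1373
Area = |Σ|/2 = 686.5.

686.5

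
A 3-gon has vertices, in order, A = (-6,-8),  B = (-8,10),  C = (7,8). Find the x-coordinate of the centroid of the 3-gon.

Apply the surveyor's formula. First the cross-terms c_i = x_i·y_{i+1} − x_{i+1}·y_i:
  -124, -134, -8  ⇒  2A = -266, A = -133.
Then Σ (x_i + x_{i+1})·c_i = 1862, so x̄ = 1862 / (6·(-133)) = -7/3.

-7/3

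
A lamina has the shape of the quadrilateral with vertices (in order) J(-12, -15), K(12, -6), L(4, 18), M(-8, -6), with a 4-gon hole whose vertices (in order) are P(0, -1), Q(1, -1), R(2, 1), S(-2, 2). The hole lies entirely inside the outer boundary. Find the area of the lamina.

Outer boundary:
Σ = (252) + (240) + (120) + (48) = 660
Area = |Σ|/2 = 330.
Hole:
Apply the shoelace (surveyor's) formula: 2A = Σ (x_i·y_{i+1} − x_{i+1}·y_i), indices taken mod 4.
P→Q: (0)(-1) − (1)(-1) = 1
Q→R: (1)(1) − (2)(-1) = 3
R→S: (2)(2) − (-2)(1) = 6
S→P: (-2)(-1) − (0)(2) = 2
Σ = 12
Area = |Σ|/2 = 6.
Net area = 330 − 6 = 324.

324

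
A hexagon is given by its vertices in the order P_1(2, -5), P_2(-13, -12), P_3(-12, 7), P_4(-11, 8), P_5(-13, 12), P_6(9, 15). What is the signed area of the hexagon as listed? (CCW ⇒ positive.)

P_1→P_2: (2)(-12) − (-13)(-5) = -89
P_2→P_3: (-13)(7) − (-12)(-12) = -235
P_3→P_4: (-12)(8) − (-11)(7) = -19
P_4→P_5: (-11)(12) − (-13)(8) = -28
P_5→P_6: (-13)(15) − (9)(12) = -303
P_6→P_1: (9)(-5) − (2)(15) = -75
Σ = -749
Signed area = Σ/2 = -374.5 (negative ⇒ clockwise traversal).

-374.5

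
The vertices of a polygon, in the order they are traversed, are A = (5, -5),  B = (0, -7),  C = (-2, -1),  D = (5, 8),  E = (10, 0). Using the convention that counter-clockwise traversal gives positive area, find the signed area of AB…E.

Cross-terms: -35, -14, -11, -80, -50  ⇒  Σ = -190
Signed area = Σ/2 = -95 (negative ⇒ clockwise traversal).

-95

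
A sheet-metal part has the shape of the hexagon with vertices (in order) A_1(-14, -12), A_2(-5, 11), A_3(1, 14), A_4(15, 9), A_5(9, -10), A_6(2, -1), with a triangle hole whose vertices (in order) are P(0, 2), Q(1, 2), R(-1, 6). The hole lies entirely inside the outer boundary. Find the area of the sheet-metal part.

375

Outer boundary:
A_1→A_2: (-14)(11) − (-5)(-12) = -214
A_2→A_3: (-5)(14) − (1)(11) = -81
A_3→A_4: (1)(9) − (15)(14) = -201
A_4→A_5: (15)(-10) − (9)(9) = -231
A_5→A_6: (9)(-1) − (2)(-10) = 11
A_6→A_1: (2)(-12) − (-14)(-1) = -38
Σ = -754
Area = |Σ|/2 = 377.
Hole:
Apply Gauss's area formula: 2A = Σ (x_i·y_{i+1} − x_{i+1}·y_i), indices taken mod 3.
P→Q: (0)(2) − (1)(2) = -2
Q→R: (1)(6) − (-1)(2) = 8
R→P: (-1)(2) − (0)(6) = -2
Σ = 4
Area = |Σ|/2 = 2.
Net area = 377 − 2 = 375.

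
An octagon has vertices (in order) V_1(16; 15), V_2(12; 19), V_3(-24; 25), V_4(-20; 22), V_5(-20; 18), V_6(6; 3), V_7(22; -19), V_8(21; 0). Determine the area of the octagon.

649

Apply the shoelace formula: 2A = Σ (x_i·y_{i+1} − x_{i+1}·y_i), indices taken mod 8.
Cross-terms: 124, 756, -28, 80, -168, -180, 399, 315  ⇒  Σ = 1298
Area = |Σ|/2 = 649.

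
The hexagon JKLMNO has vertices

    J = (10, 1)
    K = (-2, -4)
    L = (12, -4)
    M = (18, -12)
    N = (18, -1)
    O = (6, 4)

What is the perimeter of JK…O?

|JK| = √((-12)² + (-5)²) = √169 = 13
|KL| = √((14)² + (0)²) = √196 = 14
|LM| = √((6)² + (-8)²) = √100 = 10
|MN| = √((0)² + (11)²) = √121 = 11
|NO| = √((-12)² + (5)²) = √169 = 13
|OJ| = √((4)² + (-3)²) = √25 = 5
Perimeter = 13 + 14 + 10 + 11 + 13 + 5 = 66.

66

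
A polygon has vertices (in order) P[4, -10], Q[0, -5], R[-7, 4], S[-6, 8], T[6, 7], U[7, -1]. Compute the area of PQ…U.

149

Apply Gauss's area formula: 2A = Σ (x_i·y_{i+1} − x_{i+1}·y_i), indices taken mod 6.
P→Q: (4)(-5) − (0)(-10) = -20
Q→R: (0)(4) − (-7)(-5) = -35
R→S: (-7)(8) − (-6)(4) = -32
S→T: (-6)(7) − (6)(8) = -90
T→U: (6)(-1) − (7)(7) = -55
U→P: (7)(-10) − (4)(-1) = -66
Σ = -298
Area = |Σ|/2 = 149.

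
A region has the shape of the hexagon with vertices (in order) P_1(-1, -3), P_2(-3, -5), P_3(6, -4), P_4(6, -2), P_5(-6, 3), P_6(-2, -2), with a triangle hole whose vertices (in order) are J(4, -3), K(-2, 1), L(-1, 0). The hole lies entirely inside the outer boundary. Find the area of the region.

Outer boundary:
Σ = (-4) + (42) + (12) + (6) + (18) + (4) = 78
Area = |Σ|/2 = 39.
Hole:
J→K: (4)(1) − (-2)(-3) = -2
K→L: (-2)(0) − (-1)(1) = 1
L→J: (-1)(-3) − (4)(0) = 3
Σ = 2
Area = |Σ|/2 = 1.
Net area = 39 − 1 = 38.

38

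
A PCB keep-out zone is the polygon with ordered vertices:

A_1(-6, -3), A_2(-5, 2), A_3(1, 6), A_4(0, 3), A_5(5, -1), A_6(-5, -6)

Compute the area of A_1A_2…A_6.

63.5

Apply the shoelace formula: 2A = Σ (x_i·y_{i+1} − x_{i+1}·y_i), indices taken mod 6.
Σ = (-27) + (-32) + (3) + (-15) + (-35) + (-21) = -127
Area = |Σ|/2 = 63.5.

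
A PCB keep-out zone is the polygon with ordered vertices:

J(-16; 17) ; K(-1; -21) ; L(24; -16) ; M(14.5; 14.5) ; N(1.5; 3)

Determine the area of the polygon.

774.125

Apply the surveyor's formula: 2A = Σ (x_i·y_{i+1} − x_{i+1}·y_i), indices taken mod 5.
J→K: (-16)(-21) − (-1)(17) = 353
K→L: (-1)(-16) − (24)(-21) = 520
L→M: (24)(14.5) − (14.5)(-16) = 580
M→N: (14.5)(3) − (1.5)(14.5) = 21.75
N→J: (1.5)(17) − (-16)(3) = 73.5
Σ = 1548.25
Area = |Σ|/2 = 774.125.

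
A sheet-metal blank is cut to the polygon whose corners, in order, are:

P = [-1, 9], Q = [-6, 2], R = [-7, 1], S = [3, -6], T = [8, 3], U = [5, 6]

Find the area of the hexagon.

120

Apply the shoelace formula: 2A = Σ (x_i·y_{i+1} − x_{i+1}·y_i), indices taken mod 6.
Σ = (52) + (8) + (39) + (57) + (33) + (51) = 240
Area = |Σ|/2 = 120.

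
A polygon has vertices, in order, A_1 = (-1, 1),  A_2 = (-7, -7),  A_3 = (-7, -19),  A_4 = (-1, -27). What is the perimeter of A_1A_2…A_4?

60

|A_1A_2| = √((-6)² + (-8)²) = √100 = 10
|A_2A_3| = √((0)² + (-12)²) = √144 = 12
|A_3A_4| = √((6)² + (-8)²) = √100 = 10
|A_4A_1| = √((0)² + (28)²) = √784 = 28
Perimeter = 10 + 12 + 10 + 28 = 60.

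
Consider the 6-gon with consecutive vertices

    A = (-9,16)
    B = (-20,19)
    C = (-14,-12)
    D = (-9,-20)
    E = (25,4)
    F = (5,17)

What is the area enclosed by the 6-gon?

964.5

Apply the surveyor's formula: 2A = Σ (x_i·y_{i+1} − x_{i+1}·y_i), indices taken mod 6.
Σ = (149) + (506) + (172) + (464) + (405) + (233) = 1929
Area = |Σ|/2 = 964.5.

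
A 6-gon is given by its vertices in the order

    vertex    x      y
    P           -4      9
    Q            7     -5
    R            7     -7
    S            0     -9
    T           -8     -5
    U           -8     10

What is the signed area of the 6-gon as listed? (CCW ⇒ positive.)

-172

P→Q: (-4)(-5) − (7)(9) = -43
Q→R: (7)(-7) − (7)(-5) = -14
R→S: (7)(-9) − (0)(-7) = -63
S→T: (0)(-5) − (-8)(-9) = -72
T→U: (-8)(10) − (-8)(-5) = -120
U→P: (-8)(9) − (-4)(10) = -32
Σ = -344
Signed area = Σ/2 = -172 (negative ⇒ clockwise traversal).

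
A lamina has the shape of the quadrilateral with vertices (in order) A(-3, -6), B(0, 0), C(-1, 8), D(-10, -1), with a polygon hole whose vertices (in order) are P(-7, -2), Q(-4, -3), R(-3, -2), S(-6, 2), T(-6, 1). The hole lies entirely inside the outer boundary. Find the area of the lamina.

59.5

Outer boundary:
Apply the shoelace (surveyor's) formula: 2A = Σ (x_i·y_{i+1} − x_{i+1}·y_i), indices taken mod 4.
Σ = (0) + (0) + (81) + (57) = 138
Area = |Σ|/2 = 69.
Hole:
Apply the shoelace formula: 2A = Σ (x_i·y_{i+1} − x_{i+1}·y_i), indices taken mod 5.
Σ = (13) + (-1) + (-18) + (6) + (19) = 19
Area = |Σ|/2 = 9.5.
Net area = 69 − 9.5 = 59.5.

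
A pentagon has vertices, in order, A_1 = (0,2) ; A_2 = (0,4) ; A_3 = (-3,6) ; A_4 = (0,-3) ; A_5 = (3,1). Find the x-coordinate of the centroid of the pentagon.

Apply the shoelace formula. First the cross-terms c_i = x_i·y_{i+1} − x_{i+1}·y_i:
  0, 12, 9, 9, 6  ⇒  2A = 36, A = 18.
Then Σ (x_i + x_{i+1})·c_i = -18, so x̄ = -18 / (6·18) = -1/6.

-1/6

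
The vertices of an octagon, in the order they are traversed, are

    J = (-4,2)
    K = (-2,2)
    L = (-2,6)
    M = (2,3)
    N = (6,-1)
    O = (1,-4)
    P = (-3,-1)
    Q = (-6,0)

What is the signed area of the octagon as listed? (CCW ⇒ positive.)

Σ = (-4) + (-8) + (-18) + (-20) + (-23) + (-13) + (-6) + (-12) = -104
Signed area = Σ/2 = -52 (negative ⇒ clockwise traversal).

-52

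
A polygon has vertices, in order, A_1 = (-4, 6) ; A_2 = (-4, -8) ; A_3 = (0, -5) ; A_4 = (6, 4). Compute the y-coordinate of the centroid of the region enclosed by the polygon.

59/237

Apply the shoelace formula. First the cross-terms c_i = x_i·y_{i+1} − x_{i+1}·y_i:
  56, 20, 30, 52  ⇒  2A = 158, A = 79.
Then Σ (y_i + y_{i+1})·c_i = 118, so ȳ = 118 / (6·79) = 59/237.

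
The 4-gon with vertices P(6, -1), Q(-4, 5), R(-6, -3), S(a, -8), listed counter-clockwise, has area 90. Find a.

The doubled signed area Σ (x_i y_{i+1} − x_{i+1} y_i) is linear in a.
With a=0 it equals 164; the coefficient of a is 2 (from the two edges through S).
So 2·a + 164 = 2·90 = 180 ⇒ a = 8.

8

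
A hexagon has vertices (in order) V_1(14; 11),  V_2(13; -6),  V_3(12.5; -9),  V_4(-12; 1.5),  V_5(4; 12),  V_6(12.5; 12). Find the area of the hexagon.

320.375

V_1→V_2: (14)(-6) − (13)(11) = -227
V_2→V_3: (13)(-9) − (12.5)(-6) = -42
V_3→V_4: (12.5)(1.5) − (-12)(-9) = -89.25
V_4→V_5: (-12)(12) − (4)(1.5) = -150
V_5→V_6: (4)(12) − (12.5)(12) = -102
V_6→V_1: (12.5)(11) − (14)(12) = -30.5
Σ = -640.75
Area = |Σ|/2 = 320.375.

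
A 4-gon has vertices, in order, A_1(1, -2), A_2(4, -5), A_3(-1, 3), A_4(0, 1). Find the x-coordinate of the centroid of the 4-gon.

Apply Gauss's area formula. First the cross-terms c_i = x_i·y_{i+1} − x_{i+1}·y_i:
  3, 7, -1, -1  ⇒  2A = 8, A = 4.
Then Σ (x_i + x_{i+1})·c_i = 36, so x̄ = 36 / (6·4) = 1.5.

1.5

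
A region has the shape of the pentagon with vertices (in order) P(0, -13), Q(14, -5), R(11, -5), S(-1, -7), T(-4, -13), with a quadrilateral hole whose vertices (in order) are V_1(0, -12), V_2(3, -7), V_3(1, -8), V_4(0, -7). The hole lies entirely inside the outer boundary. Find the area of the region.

55

Outer boundary:
Apply the surveyor's formula: 2A = Σ (x_i·y_{i+1} − x_{i+1}·y_i), indices taken mod 5.
P→Q: (0)(-5) − (14)(-13) = 182
Q→R: (14)(-5) − (11)(-5) = -15
R→S: (11)(-7) − (-1)(-5) = -82
S→T: (-1)(-13) − (-4)(-7) = -15
T→P: (-4)(-13) − (0)(-13) = 52
Σ = 122
Area = |Σ|/2 = 61.
Hole:
Σ = (36) + (-17) + (-7) + (0) = 12
Area = |Σ|/2 = 6.
Net area = 61 − 6 = 55.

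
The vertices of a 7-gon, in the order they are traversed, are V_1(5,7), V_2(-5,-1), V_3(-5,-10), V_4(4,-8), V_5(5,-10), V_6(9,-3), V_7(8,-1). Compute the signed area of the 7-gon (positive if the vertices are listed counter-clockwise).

Cross-terms: 30, 45, 80, 0, 75, 15, 61  ⇒  Σ = 306
Signed area = Σ/2 = 153 (positive ⇒ counter-clockwise traversal).

153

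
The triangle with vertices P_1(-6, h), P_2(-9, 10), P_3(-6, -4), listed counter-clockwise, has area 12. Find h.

Write out the shoelace sum; only the two edges meeting at P_1 involve h:
2·Area = [((-6)·h − (-6)·(-4)) + ((-6)·10 − (-9)·h)] + 96
       = 3·h + 12 = 24
⇒ h = 4.

4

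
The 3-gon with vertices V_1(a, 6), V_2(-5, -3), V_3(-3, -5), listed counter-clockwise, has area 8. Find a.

Write out the shoelace sum; only the two edges meeting at V_1 involve a:
2·Area = [((-3)·6 − a·(-5)) + (a·(-3) − (-5)·6)] + 16
       = 2·a + 28 = 16
⇒ a = -6.

-6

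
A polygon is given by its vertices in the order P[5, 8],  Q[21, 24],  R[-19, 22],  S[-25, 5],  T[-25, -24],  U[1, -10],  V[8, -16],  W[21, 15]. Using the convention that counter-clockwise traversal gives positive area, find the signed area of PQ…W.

1468.5

Σ = (-48) + (918) + (455) + (725) + (274) + (64) + (456) + (93) = 2937
Signed area = Σ/2 = 1468.5 (positive ⇒ counter-clockwise traversal).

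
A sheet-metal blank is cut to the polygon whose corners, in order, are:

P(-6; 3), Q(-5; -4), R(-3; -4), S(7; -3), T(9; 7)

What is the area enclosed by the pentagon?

Apply the shoelace (surveyor's) formula: 2A = Σ (x_i·y_{i+1} − x_{i+1}·y_i), indices taken mod 5.
Σ = (39) + (8) + (37) + (76) + (69) = 229
Area = |Σ|/2 = 114.5.

114.5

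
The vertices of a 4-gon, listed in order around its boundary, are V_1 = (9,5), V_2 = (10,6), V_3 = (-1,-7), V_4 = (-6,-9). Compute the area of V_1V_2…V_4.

Apply the surveyor's formula: 2A = Σ (x_i·y_{i+1} − x_{i+1}·y_i), indices taken mod 4.
V_1→V_2: (9)(6) − (10)(5) = 4
V_2→V_3: (10)(-7) − (-1)(6) = -64
V_3→V_4: (-1)(-9) − (-6)(-7) = -33
V_4→V_1: (-6)(5) − (9)(-9) = 51
Σ = -42
Area = |Σ|/2 = 21.

21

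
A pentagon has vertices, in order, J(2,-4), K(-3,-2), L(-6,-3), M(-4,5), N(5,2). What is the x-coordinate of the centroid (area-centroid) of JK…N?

-131/177

Apply the shoelace formula. First the cross-terms c_i = x_i·y_{i+1} − x_{i+1}·y_i:
  -16, -3, -42, -33, -24  ⇒  2A = -118, A = -59.
Then Σ (x_i + x_{i+1})·c_i = 262, so x̄ = 262 / (6·(-59)) = -131/177.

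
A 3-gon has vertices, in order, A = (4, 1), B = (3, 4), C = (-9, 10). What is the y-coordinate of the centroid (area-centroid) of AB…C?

Apply the shoelace formula. First the cross-terms c_i = x_i·y_{i+1} − x_{i+1}·y_i:
  13, 66, -49  ⇒  2A = 30, A = 15.
Then Σ (y_i + y_{i+1})·c_i = 450, so ȳ = 450 / (6·15) = 5.

5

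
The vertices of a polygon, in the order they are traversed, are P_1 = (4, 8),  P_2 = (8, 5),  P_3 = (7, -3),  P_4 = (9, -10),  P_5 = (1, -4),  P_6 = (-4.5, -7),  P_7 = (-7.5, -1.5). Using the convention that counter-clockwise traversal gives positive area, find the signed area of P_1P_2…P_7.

-148.375

Cross-terms: -44, -59, -43, -26, -25, -45.75, -54  ⇒  Σ = -296.75
Signed area = Σ/2 = -148.375 (negative ⇒ clockwise traversal).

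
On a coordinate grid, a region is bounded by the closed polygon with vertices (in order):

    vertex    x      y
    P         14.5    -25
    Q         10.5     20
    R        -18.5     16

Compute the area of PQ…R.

660.5

Cross-terms: 552.5, 538, 230.5  ⇒  Σ = 1321
Area = |Σ|/2 = 660.5.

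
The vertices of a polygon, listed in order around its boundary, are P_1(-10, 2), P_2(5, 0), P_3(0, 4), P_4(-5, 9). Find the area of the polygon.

55

Σ = (-10) + (20) + (20) + (80) = 110
Area = |Σ|/2 = 55.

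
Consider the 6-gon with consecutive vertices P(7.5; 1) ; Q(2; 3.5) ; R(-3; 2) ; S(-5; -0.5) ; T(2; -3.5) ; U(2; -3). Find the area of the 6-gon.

Apply Gauss's area formula: 2A = Σ (x_i·y_{i+1} − x_{i+1}·y_i), indices taken mod 6.
Σ = (24.25) + (14.5) + (11.5) + (18.5) + (1) + (24.5) = 94.25
Area = |Σ|/2 = 47.125.

47.125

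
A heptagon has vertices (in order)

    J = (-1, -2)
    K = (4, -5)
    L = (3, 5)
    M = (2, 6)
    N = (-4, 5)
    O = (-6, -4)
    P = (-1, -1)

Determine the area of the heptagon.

Apply the shoelace (surveyor's) formula: 2A = Σ (x_i·y_{i+1} − x_{i+1}·y_i), indices taken mod 7.
Cross-terms: 13, 35, 8, 34, 46, 2, 1  ⇒  Σ = 139
Area = |Σ|/2 = 69.5.

69.5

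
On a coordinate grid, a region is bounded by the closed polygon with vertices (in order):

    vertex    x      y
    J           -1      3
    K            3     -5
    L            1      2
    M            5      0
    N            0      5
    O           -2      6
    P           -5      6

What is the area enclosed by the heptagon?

J→K: (-1)(-5) − (3)(3) = -4
K→L: (3)(2) − (1)(-5) = 11
L→M: (1)(0) − (5)(2) = -10
M→N: (5)(5) − (0)(0) = 25
N→O: (0)(6) − (-2)(5) = 10
O→P: (-2)(6) − (-5)(6) = 18
P→J: (-5)(3) − (-1)(6) = -9
Σ = 41
Area = |Σ|/2 = 20.5.

20.5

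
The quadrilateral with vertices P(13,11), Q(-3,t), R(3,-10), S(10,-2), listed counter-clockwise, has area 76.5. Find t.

Write out the shoelace sum; only the two edges meeting at Q involve t:
2·Area = [(13·t − (-3)·11) + ((-3)·(-10) − 3·t)] + 230
       = 10·t + 293 = 153
⇒ t = -14.

-14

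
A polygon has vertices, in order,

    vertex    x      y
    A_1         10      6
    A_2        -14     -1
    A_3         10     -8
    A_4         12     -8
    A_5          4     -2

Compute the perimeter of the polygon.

|A_1A_2| = √((-24)² + (-7)²) = √625 = 25
|A_2A_3| = √((24)² + (-7)²) = √625 = 25
|A_3A_4| = √((2)² + (0)²) = √4 = 2
|A_4A_5| = √((-8)² + (6)²) = √100 = 10
|A_5A_1| = √((6)² + (8)²) = √100 = 10
Perimeter = 25 + 25 + 2 + 10 + 10 = 72.

72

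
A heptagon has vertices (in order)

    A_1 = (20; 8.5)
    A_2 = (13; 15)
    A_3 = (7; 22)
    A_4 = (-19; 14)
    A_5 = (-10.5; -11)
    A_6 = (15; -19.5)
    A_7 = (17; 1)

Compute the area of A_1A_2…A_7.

1041.625

Apply the surveyor's formula: 2A = Σ (x_i·y_{i+1} − x_{i+1}·y_i), indices taken mod 7.
Cross-terms: 189.5, 181, 516, 356, 369.75, 346.5, 124.5  ⇒  Σ = 2083.25
Area = |Σ|/2 = 1041.625.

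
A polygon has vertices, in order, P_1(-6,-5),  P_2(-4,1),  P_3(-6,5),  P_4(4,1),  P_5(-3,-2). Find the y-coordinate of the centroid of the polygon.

Apply Gauss's area formula. First the cross-terms c_i = x_i·y_{i+1} − x_{i+1}·y_i:
  -26, -14, -26, -5, 3  ⇒  2A = -68, A = -34.
Then Σ (y_i + y_{i+1})·c_i = -152, so ȳ = -152 / (6·(-34)) = 38/51.

38/51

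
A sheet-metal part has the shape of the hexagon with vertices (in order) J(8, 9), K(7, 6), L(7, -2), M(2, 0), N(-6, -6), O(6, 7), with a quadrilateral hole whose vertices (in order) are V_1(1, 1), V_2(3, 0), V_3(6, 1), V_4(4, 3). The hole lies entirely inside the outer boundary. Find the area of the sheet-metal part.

Outer boundary:
Cross-terms: -15, -56, 4, -12, -6, -2  ⇒  Σ = -87
Area = |Σ|/2 = 43.5.
Hole:
V_1→V_2: (1)(0) − (3)(1) = -3
V_2→V_3: (3)(1) − (6)(0) = 3
V_3→V_4: (6)(3) − (4)(1) = 14
V_4→V_1: (4)(1) − (1)(3) = 1
Σ = 15
Area = |Σ|/2 = 7.5.
Net area = 43.5 − 7.5 = 36.

36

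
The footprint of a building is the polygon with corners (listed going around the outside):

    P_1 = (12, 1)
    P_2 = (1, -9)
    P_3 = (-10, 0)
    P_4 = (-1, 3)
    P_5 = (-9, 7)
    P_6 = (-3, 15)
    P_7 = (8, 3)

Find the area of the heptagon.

Apply the shoelace formula: 2A = Σ (x_i·y_{i+1} − x_{i+1}·y_i), indices taken mod 7.
Cross-terms: -109, -90, -30, 20, -114, -129, -28  ⇒  Σ = -480
Area = |Σ|/2 = 240.

240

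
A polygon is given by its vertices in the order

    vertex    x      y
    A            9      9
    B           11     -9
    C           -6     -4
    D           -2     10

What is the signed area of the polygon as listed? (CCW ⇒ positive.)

-227

Apply the shoelace (surveyor's) formula: 2A = Σ (x_i·y_{i+1} − x_{i+1}·y_i), indices taken mod 4.
A→B: (9)(-9) − (11)(9) = -180
B→C: (11)(-4) − (-6)(-9) = -98
C→D: (-6)(10) − (-2)(-4) = -68
D→A: (-2)(9) − (9)(10) = -108
Σ = -454
Signed area = Σ/2 = -227 (negative ⇒ clockwise traversal).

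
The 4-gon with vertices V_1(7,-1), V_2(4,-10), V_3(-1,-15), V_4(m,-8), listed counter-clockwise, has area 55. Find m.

The doubled signed area Σ (x_i y_{i+1} − x_{i+1} y_i) is linear in m.
With m=0 it equals -72; the coefficient of m is 14 (from the two edges through V_4).
So 14·m + -72 = 2·55 = 110 ⇒ m = 13.

13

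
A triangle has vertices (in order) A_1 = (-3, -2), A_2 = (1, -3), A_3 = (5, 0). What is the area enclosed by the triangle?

8

Apply the surveyor's formula: 2A = Σ (x_i·y_{i+1} − x_{i+1}·y_i), indices taken mod 3.
Σ = (11) + (15) + (-10) = 16
Area = |Σ|/2 = 8.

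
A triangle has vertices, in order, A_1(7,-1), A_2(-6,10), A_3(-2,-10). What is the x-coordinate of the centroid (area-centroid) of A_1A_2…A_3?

Apply the surveyor's formula. First the cross-terms c_i = x_i·y_{i+1} − x_{i+1}·y_i:
  64, 80, 72  ⇒  2A = 216, A = 108.
Then Σ (x_i + x_{i+1})·c_i = -216, so x̄ = -216 / (6·108) = -1/3.

-1/3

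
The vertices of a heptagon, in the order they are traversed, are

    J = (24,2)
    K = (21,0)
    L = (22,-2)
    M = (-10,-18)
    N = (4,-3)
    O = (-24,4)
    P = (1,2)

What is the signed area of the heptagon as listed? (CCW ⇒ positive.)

Apply the shoelace formula: 2A = Σ (x_i·y_{i+1} − x_{i+1}·y_i), indices taken mod 7.
Σ = (-42) + (-42) + (-416) + (102) + (-56) + (-52) + (-46) = -552
Signed area = Σ/2 = -276 (negative ⇒ clockwise traversal).

-276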